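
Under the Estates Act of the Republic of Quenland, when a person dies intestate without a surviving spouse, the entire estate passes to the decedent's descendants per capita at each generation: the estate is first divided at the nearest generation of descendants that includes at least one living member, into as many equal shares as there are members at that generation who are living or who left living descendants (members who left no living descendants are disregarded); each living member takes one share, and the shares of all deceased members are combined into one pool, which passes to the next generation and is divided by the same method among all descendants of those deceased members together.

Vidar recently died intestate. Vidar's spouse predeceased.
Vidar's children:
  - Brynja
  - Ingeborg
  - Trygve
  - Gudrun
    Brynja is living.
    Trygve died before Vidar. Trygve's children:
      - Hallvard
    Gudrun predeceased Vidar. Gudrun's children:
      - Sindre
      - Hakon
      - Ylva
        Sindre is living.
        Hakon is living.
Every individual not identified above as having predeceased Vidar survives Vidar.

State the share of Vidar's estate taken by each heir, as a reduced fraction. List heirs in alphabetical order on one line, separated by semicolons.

There is no surviving spouse, so the entire estate passes to Vidar's descendants per capita at each generation.
At generation 1 (Brynja, Ingeborg, Trygve, Gudrun) there are 4 shares of (1)/4 = 1/4 each.
Living: Brynja and Ingeborg — each takes 1/4.
Deceased: Trygve and Gudrun. Their combined 1/2 is pooled and carried to generation 2.
At generation 2 (Hallvard, Sindre, Hakon, Ylva) there are 4 shares of (1/2)/4 = 1/8 each.
Living: Hallvard, Sindre, Hakon, and Ylva — each takes 1/8.

Brynja 1/4; Hakon 1/8; Hallvard 1/8; Ingeborg 1/4; Sindre 1/8; Ylva 1/8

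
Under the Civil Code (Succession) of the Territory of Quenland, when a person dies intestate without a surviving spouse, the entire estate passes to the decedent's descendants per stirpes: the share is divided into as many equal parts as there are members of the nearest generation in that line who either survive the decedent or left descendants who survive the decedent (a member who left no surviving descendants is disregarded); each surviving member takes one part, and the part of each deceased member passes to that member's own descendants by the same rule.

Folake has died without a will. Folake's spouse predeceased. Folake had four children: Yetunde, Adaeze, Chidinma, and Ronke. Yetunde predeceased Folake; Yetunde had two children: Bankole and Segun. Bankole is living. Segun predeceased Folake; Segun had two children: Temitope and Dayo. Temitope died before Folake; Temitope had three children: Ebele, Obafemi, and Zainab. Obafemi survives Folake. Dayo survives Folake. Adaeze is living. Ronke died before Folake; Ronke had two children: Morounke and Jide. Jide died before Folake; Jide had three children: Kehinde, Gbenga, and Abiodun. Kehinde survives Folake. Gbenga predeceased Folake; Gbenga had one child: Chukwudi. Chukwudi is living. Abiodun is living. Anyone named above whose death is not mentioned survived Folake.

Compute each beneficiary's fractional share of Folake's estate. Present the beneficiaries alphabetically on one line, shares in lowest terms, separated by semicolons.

There is no surviving spouse, so the entire estate passes to Folake's descendants per stirpes.
The estate is divided into 4 equal shares of 1/4 among Yetunde, Adaeze, Chidinma, Ronke.
Yetunde predeceased; the 1/4 allotted to Yetunde's branch passes to Yetunde's issue by representation.
The 1/4 is divided into 2 equal shares of 1/8 among Bankole, Segun.
Bankole is living and takes 1/8.
Segun predeceased; the 1/8 allotted to Segun's branch passes to Segun's issue by representation.
The 1/8 is divided into 2 equal shares of 1/16 among Temitope, Dayo.
Temitope predeceased; the 1/16 allotted to Temitope's branch passes to Temitope's issue by representation.
The 1/16 is divided into 3 equal shares of 1/48 among Ebele, Obafemi, Zainab.
Ebele is living and takes 1/48.
Obafemi is living and takes 1/48.
Zainab is living and takes 1/48.
Dayo is living and takes 1/16.
Adaeze is living and takes 1/4.
Chidinma is living and takes 1/4.
Ronke predeceased; the 1/4 allotted to Ronke's branch passes to Ronke's issue by representation.
The 1/4 is divided into 2 equal shares of 1/8 among Morounke, Jide.
Morounke is living and takes 1/8.
Jide predeceased; the 1/8 allotted to Jide's branch passes to Jide's issue by representation.
The 1/8 is divided into 3 equal shares of 1/24 among Kehinde, Gbenga, Abiodun.
Kehinde is living and takes 1/24.
Gbenga predeceased; the 1/24 allotted to Gbenga's branch passes to Gbenga's issue by representation.
Chukwudi is the sole taker at this level and receives the full 1/24.
Abiodun is living and takes 1/24.

Abiodun 1/24; Adaeze 1/4; Bankole 1/8; Chidinma 1/4; Chukwudi 1/24; Dayo 1/16; Ebele 1/48; Kehinde 1/24; Morounke 1/8; Obafemi 1/48; Zainab 1/48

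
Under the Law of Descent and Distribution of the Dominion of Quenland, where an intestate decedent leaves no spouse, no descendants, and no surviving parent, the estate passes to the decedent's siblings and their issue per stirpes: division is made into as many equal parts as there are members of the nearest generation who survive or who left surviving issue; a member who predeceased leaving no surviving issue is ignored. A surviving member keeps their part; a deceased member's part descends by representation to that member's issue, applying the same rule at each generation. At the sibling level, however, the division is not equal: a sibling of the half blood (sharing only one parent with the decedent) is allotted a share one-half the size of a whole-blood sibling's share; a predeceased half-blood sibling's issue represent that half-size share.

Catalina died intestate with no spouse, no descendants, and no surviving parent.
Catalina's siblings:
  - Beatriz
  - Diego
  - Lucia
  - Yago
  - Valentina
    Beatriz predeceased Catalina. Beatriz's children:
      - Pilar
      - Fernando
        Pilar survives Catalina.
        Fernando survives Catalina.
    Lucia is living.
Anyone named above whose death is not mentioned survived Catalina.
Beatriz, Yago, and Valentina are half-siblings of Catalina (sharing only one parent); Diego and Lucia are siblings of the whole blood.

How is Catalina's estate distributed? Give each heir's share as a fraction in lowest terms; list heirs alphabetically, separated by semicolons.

No spouse, descendants, or parent survives, so the estate passes to Catalina's siblings per stirpes.
Half-blood siblings count for one-half the weight of whole-blood siblings at the initial division.
Dividing 1 in proportion to weights (total weight 7/2): Beatriz (weight 1/2) → 1/7; Diego (weight 1) → 2/7; Lucia (weight 1) → 2/7; Yago (weight 1/2) → 1/7; Valentina (weight 1/2) → 1/7.
Beatriz predeceased; the 1/7 allotted to Beatriz's branch passes to Beatriz's issue by representation.
The 1/7 is divided into 2 equal shares of 1/14 among Pilar, Fernando.
Pilar is living and takes 1/14.
Fernando is living and takes 1/14.
Diego is living and takes 2/7.
Lucia is living and takes 2/7.
Yago is living and takes 1/7.
Valentina is living and takes 1/7.

Diego 2/7; Fernando 1/14; Lucia 2/7; Pilar 1/14; Valentina 1/7; Yago 1/7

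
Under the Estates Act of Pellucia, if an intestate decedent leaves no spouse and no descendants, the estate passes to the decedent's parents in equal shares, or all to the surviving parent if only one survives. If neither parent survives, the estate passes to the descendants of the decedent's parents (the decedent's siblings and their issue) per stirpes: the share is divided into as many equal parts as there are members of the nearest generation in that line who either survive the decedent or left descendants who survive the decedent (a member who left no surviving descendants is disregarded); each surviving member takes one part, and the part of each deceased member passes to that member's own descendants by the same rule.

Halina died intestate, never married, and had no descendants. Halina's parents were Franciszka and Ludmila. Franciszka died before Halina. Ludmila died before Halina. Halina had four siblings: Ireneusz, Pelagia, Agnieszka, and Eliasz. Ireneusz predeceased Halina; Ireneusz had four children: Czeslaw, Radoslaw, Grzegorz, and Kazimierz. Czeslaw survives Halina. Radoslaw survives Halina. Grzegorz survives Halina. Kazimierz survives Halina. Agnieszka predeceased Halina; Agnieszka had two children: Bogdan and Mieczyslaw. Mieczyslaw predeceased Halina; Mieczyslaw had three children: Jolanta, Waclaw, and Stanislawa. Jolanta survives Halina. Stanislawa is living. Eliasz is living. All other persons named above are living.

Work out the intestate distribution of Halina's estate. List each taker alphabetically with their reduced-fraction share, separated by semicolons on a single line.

Neither parent survives and there are no descendants, so the estate passes to Halina's siblings and their issue per stirpes.
The estate is divided into 4 equal shares of 1/4 among Ireneusz, Pelagia, Agnieszka, Eliasz.
Ireneusz predeceased; the 1/4 allotted to Ireneusz's branch passes to Ireneusz's issue by representation.
The 1/4 is divided into 4 equal shares of 1/16 among Czeslaw, Radoslaw, Grzegorz, Kazimierz.
Czeslaw is living and takes 1/16.
Radoslaw is living and takes 1/16.
Grzegorz is living and takes 1/16.
Kazimierz is living and takes 1/16.
Pelagia is living and takes 1/4.
Agnieszka predeceased; the 1/4 allotted to Agnieszka's branch passes to Agnieszka's issue by representation.
The 1/4 is divided into 2 equal shares of 1/8 among Bogdan, Mieczyslaw.
Bogdan is living and takes 1/8.
Mieczyslaw predeceased; the 1/8 allotted to Mieczyslaw's branch passes to Mieczyslaw's issue by representation.
The 1/8 is divided into 3 equal shares of 1/24 among Jolanta, Waclaw, Stanislawa.
Jolanta is living and takes 1/24.
Waclaw is living and takes 1/24.
Stanislawa is living and takes 1/24.
Eliasz is living and takes 1/4.

Bogdan 1/8; Czeslaw 1/16; Eliasz 1/4; Grzegorz 1/16; Jolanta 1/24; Kazimierz 1/16; Pelagia 1/4; Radoslaw 1/16; Stanislawa 1/24; Waclaw 1/24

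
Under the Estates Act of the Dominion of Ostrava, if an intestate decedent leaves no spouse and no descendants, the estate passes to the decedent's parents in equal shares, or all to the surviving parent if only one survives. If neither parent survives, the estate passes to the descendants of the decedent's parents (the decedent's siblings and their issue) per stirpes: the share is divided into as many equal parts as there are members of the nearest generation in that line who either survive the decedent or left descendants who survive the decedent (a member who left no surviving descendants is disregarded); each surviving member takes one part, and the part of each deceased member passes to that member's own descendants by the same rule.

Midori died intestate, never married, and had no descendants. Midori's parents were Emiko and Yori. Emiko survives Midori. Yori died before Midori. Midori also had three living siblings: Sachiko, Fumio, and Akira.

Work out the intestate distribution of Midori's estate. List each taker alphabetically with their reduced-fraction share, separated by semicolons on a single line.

Emiko 1

Only one parent, Emiko, survives, so Emiko takes the entire estate. The siblings take nothing because a surviving parent has priority.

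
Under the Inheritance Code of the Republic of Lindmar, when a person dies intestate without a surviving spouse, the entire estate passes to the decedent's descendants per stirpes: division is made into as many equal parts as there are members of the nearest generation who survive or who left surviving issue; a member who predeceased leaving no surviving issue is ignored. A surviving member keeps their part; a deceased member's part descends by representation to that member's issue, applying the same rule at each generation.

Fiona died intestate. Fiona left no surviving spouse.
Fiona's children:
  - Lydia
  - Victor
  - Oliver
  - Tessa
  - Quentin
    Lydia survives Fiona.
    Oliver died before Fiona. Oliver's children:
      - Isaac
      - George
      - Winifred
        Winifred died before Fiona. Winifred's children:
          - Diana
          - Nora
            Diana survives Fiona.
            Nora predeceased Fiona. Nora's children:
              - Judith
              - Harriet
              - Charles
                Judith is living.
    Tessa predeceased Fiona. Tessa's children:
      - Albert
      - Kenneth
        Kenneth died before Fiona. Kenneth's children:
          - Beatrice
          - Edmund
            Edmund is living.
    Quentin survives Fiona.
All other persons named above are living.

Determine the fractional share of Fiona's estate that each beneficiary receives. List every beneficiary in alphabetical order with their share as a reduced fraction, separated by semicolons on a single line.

There is no surviving spouse, so the entire estate passes to Fiona's descendants per stirpes.
The estate is divided into 5 equal shares of 1/5 among Lydia, Victor, Oliver, Tessa, Quentin.
Lydia is living and takes 1/5.
Victor is living and takes 1/5.
Oliver predeceased; the 1/5 allotted to Oliver's branch passes to Oliver's issue by representation.
The 1/5 is divided into 3 equal shares of 1/15 among Isaac, George, Winifred.
Isaac is living and takes 1/15.
George is living and takes 1/15.
Winifred predeceased; the 1/15 allotted to Winifred's branch passes to Winifred's issue by representation.
The 1/15 is divided into 2 equal shares of 1/30 among Diana, Nora.
Diana is living and takes 1/30.
Nora predeceased; the 1/30 allotted to Nora's branch passes to Nora's issue by representation.
The 1/30 is divided into 3 equal shares of 1/90 among Judith, Harriet, Charles.
Judith is living and takes 1/90.
Harriet is living and takes 1/90.
Charles is living and takes 1/90.
Tessa predeceased; the 1/5 allotted to Tessa's branch passes to Tessa's issue by representation.
The 1/5 is divided into 2 equal shares of 1/10 among Albert, Kenneth.
Albert is living and takes 1/10.
Kenneth predeceased; the 1/10 allotted to Kenneth's branch passes to Kenneth's issue by representation.
The 1/10 is divided into 2 equal shares of 1/20 among Beatrice, Edmund.
Beatrice is living and takes 1/20.
Edmund is living and takes 1/20.
Quentin is living and takes 1/5.

Albert 1/10; Beatrice 1/20; Charles 1/90; Diana 1/30; Edmund 1/20; George 1/15; Harriet 1/90; Isaac 1/15; Judith 1/90; Lydia 1/5; Quentin 1/5; Victor 1/5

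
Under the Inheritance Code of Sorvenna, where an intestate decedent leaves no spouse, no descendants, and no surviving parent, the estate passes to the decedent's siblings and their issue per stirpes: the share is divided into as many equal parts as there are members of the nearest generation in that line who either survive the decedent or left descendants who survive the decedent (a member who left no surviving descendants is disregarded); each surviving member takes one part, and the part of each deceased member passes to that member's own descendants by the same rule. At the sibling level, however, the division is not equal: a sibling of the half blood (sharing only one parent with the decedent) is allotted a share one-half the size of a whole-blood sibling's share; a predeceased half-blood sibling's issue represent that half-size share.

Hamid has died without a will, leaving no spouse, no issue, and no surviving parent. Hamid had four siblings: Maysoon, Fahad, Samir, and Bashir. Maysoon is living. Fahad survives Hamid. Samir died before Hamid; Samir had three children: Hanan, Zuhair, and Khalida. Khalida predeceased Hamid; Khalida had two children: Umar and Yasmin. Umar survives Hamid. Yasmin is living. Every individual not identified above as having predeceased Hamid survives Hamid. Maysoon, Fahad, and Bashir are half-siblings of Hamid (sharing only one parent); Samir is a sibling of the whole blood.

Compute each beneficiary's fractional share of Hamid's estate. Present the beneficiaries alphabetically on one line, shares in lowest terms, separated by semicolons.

No spouse, descendants, or parent survives, so the estate passes to Hamid's siblings per stirpes.
Half-blood siblings count for one-half the weight of whole-blood siblings at the initial division.
Dividing 1 in proportion to weights (total weight 5/2): Maysoon (weight 1/2) → 1/5; Fahad (weight 1/2) → 1/5; Samir (weight 1) → 2/5; Bashir (weight 1/2) → 1/5.
Maysoon is living and takes 1/5.
Fahad is living and takes 1/5.
Samir predeceased; the 2/5 allotted to Samir's branch passes to Samir's issue by representation.
The 2/5 is divided into 3 equal shares of 2/15 among Hanan, Zuhair, Khalida.
Hanan is living and takes 2/15.
Zuhair is living and takes 2/15.
Khalida predeceased; the 2/15 allotted to Khalida's branch passes to Khalida's issue by representation.
The 2/15 is divided into 2 equal shares of 1/15 among Umar, Yasmin.
Umar is living and takes 1/15.
Yasmin is living and takes 1/15.
Bashir is living and takes 1/5.

Bashir 1/5; Fahad 1/5; Hanan 2/15; Maysoon 1/5; Umar 1/15; Yasmin 1/15; Zuhair 2/15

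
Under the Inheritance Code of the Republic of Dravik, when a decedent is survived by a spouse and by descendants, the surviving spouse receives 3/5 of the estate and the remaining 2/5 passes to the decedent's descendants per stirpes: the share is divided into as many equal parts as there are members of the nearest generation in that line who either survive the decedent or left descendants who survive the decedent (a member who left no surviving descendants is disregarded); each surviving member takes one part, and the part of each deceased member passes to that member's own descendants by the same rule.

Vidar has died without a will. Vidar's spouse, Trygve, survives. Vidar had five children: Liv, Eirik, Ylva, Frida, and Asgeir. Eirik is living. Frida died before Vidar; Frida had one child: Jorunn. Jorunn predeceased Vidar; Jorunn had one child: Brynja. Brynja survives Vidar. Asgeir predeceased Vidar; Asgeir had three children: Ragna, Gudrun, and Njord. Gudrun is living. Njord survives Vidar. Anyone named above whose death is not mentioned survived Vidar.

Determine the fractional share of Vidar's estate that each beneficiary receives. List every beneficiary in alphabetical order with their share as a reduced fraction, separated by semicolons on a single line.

Trygve, as surviving spouse, takes 3/5.
The remaining 2/5 passes to Vidar's descendants per stirpes.
The 2/5 is divided into 5 equal shares of 2/25 among Liv, Eirik, Ylva, Frida, Asgeir.
Liv is living and takes 2/25.
Eirik is living and takes 2/25.
Ylva is living and takes 2/25.
Frida predeceased; the 2/25 allotted to Frida's branch passes to Frida's issue by representation.
Jorunn's line is the sole branch at this level, so the full 2/25 passes to Jorunn's issue by representation.
Brynja is the sole taker at this level and receives the full 2/25.
Asgeir predeceased; the 2/25 allotted to Asgeir's branch passes to Asgeir's issue by representation.
The 2/25 is divided into 3 equal shares of 2/75 among Ragna, Gudrun, Njord.
Ragna is living and takes 2/75.
Gudrun is living and takes 2/75.
Njord is living and takes 2/75.

Brynja 2/25; Eirik 2/25; Gudrun 2/75; Liv 2/25; Njord 2/75; Ragna 2/75; Trygve 3/5; Ylva 2/25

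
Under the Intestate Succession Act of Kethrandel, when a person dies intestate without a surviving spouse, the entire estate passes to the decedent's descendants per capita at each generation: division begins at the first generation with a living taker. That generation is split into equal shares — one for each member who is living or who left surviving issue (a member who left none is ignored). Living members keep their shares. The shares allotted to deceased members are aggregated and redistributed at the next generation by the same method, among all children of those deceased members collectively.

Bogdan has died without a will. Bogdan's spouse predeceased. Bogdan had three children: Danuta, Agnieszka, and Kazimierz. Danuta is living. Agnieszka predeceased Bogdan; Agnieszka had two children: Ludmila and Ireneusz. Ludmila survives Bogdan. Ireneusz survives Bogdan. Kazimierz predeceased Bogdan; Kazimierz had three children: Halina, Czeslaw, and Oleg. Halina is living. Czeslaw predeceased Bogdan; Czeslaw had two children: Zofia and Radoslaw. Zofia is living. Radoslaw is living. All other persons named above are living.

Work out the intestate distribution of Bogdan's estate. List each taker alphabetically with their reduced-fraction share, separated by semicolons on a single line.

Danuta 1/3; Halina 2/15; Ireneusz 2/15; Ludmila 2/15; Oleg 2/15; Radoslaw 1/15; Zofia 1/15

There is no surviving spouse, so the entire estate passes to Bogdan's descendants per capita at each generation.
At generation 1 (Danuta, Agnieszka, Kazimierz) there are 3 shares of (1)/3 = 1/3 each.
Living: Danuta — each takes 1/3.
Deceased: Agnieszka and Kazimierz. Their combined 2/3 is pooled and carried to generation 2.
At generation 2 (Ludmila, Ireneusz, Halina, Czeslaw, Oleg) there are 5 shares of (2/3)/5 = 2/15 each.
Living: Ludmila, Ireneusz, Halina, and Oleg — each takes 2/15.
Deceased: Czeslaw. That 2/15 share is carried to generation 3.
At generation 3 (Zofia, Radoslaw) there are 2 shares of (2/15)/2 = 1/15 each.
Living: Zofia and Radoslaw — each takes 1/15.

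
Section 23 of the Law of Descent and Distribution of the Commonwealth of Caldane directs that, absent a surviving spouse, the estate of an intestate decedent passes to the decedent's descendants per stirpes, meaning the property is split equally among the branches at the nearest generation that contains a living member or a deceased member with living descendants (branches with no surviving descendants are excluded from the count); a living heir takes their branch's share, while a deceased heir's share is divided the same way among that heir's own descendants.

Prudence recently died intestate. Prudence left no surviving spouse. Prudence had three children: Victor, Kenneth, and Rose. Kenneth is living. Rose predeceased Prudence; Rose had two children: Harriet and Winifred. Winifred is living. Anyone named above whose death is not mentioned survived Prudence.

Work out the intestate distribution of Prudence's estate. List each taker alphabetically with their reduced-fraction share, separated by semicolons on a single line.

Harriet 1/6; Kenneth 1/3; Victor 1/3; Winifred 1/6

There is no surviving spouse, so the entire estate passes to Prudence's descendants per stirpes.
The estate is divided into 3 equal shares of 1/3 among Victor, Kenneth, Rose.
Victor is living and takes 1/3.
Kenneth is living and takes 1/3.
Rose predeceased; the 1/3 allotted to Rose's branch passes to Rose's issue by representation.
The 1/3 is divided into 2 equal shares of 1/6 among Harriet, Winifred.
Harriet is living and takes 1/6.
Winifred is living and takes 1/6.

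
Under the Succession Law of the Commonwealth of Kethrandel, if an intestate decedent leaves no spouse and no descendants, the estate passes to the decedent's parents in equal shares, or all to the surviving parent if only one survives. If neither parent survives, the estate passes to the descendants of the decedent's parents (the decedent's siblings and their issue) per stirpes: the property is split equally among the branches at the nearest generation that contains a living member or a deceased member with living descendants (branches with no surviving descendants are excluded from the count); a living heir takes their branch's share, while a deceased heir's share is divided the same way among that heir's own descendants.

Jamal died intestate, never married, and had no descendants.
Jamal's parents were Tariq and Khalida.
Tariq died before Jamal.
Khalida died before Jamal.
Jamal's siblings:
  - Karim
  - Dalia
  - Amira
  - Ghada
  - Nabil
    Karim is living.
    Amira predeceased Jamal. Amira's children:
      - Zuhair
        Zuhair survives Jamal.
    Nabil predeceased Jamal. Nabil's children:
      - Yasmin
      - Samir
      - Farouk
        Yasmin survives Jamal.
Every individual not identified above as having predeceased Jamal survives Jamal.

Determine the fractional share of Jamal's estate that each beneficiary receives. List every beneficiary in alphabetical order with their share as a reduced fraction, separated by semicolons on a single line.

Neither parent survives and there are no descendants, so the estate passes to Jamal's siblings and their issue per stirpes.
The estate is divided into 5 equal shares of 1/5 among Karim, Dalia, Amira, Ghada, Nabil.
Karim is living and takes 1/5.
Dalia is living and takes 1/5.
Amira predeceased; the 1/5 allotted to Amira's branch passes to Amira's issue by representation.
Zuhair is the sole taker at this level and receives the full 1/5.
Ghada is living and takes 1/5.
Nabil predeceased; the 1/5 allotted to Nabil's branch passes to Nabil's issue by representation.
The 1/5 is divided into 3 equal shares of 1/15 among Yasmin, Samir, Farouk.
Yasmin is living and takes 1/15.
Samir is living and takes 1/15.
Farouk is living and takes 1/15.

Dalia 1/5; Farouk 1/15; Ghada 1/5; Karim 1/5; Samir 1/15; Yasmin 1/15; Zuhair 1/5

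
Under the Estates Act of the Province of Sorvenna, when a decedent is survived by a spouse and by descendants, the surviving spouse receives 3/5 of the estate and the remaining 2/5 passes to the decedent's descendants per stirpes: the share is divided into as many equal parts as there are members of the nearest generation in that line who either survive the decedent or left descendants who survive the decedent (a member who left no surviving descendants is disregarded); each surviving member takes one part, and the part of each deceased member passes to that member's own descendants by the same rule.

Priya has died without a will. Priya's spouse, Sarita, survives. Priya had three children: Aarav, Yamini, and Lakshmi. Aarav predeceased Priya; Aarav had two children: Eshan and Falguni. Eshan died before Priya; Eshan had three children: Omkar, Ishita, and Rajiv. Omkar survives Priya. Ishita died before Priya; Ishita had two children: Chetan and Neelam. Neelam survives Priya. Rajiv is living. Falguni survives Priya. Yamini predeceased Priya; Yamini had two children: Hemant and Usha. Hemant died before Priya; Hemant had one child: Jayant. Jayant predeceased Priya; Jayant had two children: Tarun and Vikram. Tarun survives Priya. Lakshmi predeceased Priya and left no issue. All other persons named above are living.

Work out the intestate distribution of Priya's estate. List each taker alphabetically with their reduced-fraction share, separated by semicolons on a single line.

Chetan 1/60; Falguni 1/10; Neelam 1/60; Omkar 1/30; Rajiv 1/30; Sarita 3/5; Tarun 1/20; Usha 1/10; Vikram 1/20

Sarita, as surviving spouse, takes 3/5.
The remaining 2/5 passes to Priya's descendants per stirpes.
Lakshmi left no surviving issue, so that branch lapses and is disregarded.
The 2/5 is divided into 2 equal shares of 1/5 among Aarav, Yamini.
Aarav predeceased; the 1/5 allotted to Aarav's branch passes to Aarav's issue by representation.
The 1/5 is divided into 2 equal shares of 1/10 among Eshan, Falguni.
Eshan predeceased; the 1/10 allotted to Eshan's branch passes to Eshan's issue by representation.
The 1/10 is divided into 3 equal shares of 1/30 among Omkar, Ishita, Rajiv.
Omkar is living and takes 1/30.
Ishita predeceased; the 1/30 allotted to Ishita's branch passes to Ishita's issue by representation.
The 1/30 is divided into 2 equal shares of 1/60 among Chetan, Neelam.
Chetan is living and takes 1/60.
Neelam is living and takes 1/60.
Rajiv is living and takes 1/30.
Falguni is living and takes 1/10.
Yamini predeceased; the 1/5 allotted to Yamini's branch passes to Yamini's issue by representation.
The 1/5 is divided into 2 equal shares of 1/10 among Hemant, Usha.
Hemant predeceased; the 1/10 allotted to Hemant's branch passes to Hemant's issue by representation.
Jayant's line is the sole branch at this level, so the full 1/10 passes to Jayant's issue by representation.
The 1/10 is divided into 2 equal shares of 1/20 among Tarun, Vikram.
Tarun is living and takes 1/20.
Vikram is living and takes 1/20.
Usha is living and takes 1/10.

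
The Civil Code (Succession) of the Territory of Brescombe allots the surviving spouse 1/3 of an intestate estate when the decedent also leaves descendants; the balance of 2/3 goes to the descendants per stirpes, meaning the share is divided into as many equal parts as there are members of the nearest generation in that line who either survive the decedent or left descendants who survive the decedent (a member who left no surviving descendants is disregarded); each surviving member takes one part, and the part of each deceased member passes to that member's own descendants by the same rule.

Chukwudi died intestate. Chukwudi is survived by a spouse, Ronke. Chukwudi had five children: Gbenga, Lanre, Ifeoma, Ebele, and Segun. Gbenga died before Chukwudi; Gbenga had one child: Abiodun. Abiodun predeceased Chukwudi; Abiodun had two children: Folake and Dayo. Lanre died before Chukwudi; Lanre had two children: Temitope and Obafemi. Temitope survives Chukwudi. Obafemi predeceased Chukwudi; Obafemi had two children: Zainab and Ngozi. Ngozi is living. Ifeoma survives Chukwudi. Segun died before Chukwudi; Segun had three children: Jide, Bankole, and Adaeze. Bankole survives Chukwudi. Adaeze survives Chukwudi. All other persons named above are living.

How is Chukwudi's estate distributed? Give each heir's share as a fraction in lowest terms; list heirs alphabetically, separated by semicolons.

Adaeze 2/45; Bankole 2/45; Dayo 1/15; Ebele 2/15; Folake 1/15; Ifeoma 2/15; Jide 2/45; Ngozi 1/30; Ronke 1/3; Temitope 1/15; Zainab 1/30

Ronke, as surviving spouse, takes 1/3.
The remaining 2/3 passes to Chukwudi's descendants per stirpes.
The 2/3 is divided into 5 equal shares of 2/15 among Gbenga, Lanre, Ifeoma, Ebele, Segun.
Gbenga predeceased; the 2/15 allotted to Gbenga's branch passes to Gbenga's issue by representation.
Abiodun's line is the sole branch at this level, so the full 2/15 passes to Abiodun's issue by representation.
The 2/15 is divided into 2 equal shares of 1/15 among Folake, Dayo.
Folake is living and takes 1/15.
Dayo is living and takes 1/15.
Lanre predeceased; the 2/15 allotted to Lanre's branch passes to Lanre's issue by representation.
The 2/15 is divided into 2 equal shares of 1/15 among Temitope, Obafemi.
Temitope is living and takes 1/15.
Obafemi predeceased; the 1/15 allotted to Obafemi's branch passes to Obafemi's issue by representation.
The 1/15 is divided into 2 equal shares of 1/30 among Zainab, Ngozi.
Zainab is living and takes 1/30.
Ngozi is living and takes 1/30.
Ifeoma is living and takes 2/15.
Ebele is living and takes 2/15.
Segun predeceased; the 2/15 allotted to Segun's branch passes to Segun's issue by representation.
The 2/15 is divided into 3 equal shares of 2/45 among Jide, Bankole, Adaeze.
Jide is living and takes 2/45.
Bankole is living and takes 2/45.
Adaeze is living and takes 2/45.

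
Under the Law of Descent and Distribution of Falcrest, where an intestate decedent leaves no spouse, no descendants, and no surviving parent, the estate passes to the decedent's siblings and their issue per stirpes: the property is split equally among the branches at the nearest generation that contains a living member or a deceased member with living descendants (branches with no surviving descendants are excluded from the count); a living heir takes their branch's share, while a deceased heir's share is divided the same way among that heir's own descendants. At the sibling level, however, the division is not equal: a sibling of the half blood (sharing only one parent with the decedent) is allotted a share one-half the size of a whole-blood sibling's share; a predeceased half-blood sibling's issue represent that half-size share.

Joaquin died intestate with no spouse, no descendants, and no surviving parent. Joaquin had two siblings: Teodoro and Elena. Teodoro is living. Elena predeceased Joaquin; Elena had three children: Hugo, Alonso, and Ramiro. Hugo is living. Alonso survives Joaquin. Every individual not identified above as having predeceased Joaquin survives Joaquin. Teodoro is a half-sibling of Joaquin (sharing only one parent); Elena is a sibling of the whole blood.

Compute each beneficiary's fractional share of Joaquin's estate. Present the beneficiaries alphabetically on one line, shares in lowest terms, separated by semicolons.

Alonso 2/9; Hugo 2/9; Ramiro 2/9; Teodoro 1/3

No spouse, descendants, or parent survives, so the estate passes to Joaquin's siblings per stirpes.
Half-blood siblings count for one-half the weight of whole-blood siblings at the initial division.
Dividing 1 in proportion to weights (total weight 3/2): Teodoro (weight 1/2) → 1/3; Elena (weight 1) → 2/3.
Teodoro is living and takes 1/3.
Elena predeceased; the 2/3 allotted to Elena's branch passes to Elena's issue by representation.
The 2/3 is divided into 3 equal shares of 2/9 among Hugo, Alonso, Ramiro.
Hugo is living and takes 2/9.
Alonso is living and takes 2/9.
Ramiro is living and takes 2/9.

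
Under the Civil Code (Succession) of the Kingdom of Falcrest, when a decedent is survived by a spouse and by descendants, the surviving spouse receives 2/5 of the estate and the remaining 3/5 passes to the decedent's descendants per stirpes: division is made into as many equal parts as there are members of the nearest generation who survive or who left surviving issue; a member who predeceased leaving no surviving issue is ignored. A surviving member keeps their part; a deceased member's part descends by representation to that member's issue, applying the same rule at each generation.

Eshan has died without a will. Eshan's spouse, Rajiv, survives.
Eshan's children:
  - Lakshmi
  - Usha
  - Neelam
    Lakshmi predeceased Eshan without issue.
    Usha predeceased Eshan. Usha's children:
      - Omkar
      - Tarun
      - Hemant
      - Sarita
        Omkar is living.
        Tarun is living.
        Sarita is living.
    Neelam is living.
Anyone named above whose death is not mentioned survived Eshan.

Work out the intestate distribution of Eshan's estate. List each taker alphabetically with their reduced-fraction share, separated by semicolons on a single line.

Hemant 3/40; Neelam 3/10; Omkar 3/40; Rajiv 2/5; Sarita 3/40; Tarun 3/40

Rajiv, as surviving spouse, takes 2/5.
The remaining 3/5 passes to Eshan's descendants per stirpes.
Lakshmi left no surviving issue, so that branch lapses and is disregarded.
The 3/5 is divided into 2 equal shares of 3/10 among Usha, Neelam.
Usha predeceased; the 3/10 allotted to Usha's branch passes to Usha's issue by representation.
The 3/10 is divided into 4 equal shares of 3/40 among Omkar, Tarun, Hemant, Sarita.
Omkar is living and takes 3/40.
Tarun is living and takes 3/40.
Hemant is living and takes 3/40.
Sarita is living and takes 3/40.
Neelam is living and takes 3/10.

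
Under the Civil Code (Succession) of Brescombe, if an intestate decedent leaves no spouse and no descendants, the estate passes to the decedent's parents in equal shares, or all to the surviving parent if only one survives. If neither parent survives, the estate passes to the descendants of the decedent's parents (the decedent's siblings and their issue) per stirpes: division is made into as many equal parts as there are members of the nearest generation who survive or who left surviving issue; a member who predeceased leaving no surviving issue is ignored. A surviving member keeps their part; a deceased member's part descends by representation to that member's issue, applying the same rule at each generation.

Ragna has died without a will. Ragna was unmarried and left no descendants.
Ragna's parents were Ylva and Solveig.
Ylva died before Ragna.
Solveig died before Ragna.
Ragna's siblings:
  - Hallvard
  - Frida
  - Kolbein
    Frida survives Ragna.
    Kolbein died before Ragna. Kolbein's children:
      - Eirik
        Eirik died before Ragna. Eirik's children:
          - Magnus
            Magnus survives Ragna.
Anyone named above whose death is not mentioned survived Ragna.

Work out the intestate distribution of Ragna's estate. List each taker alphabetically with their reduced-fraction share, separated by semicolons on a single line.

Neither parent survives and there are no descendants, so the estate passes to Ragna's siblings and their issue per stirpes.
The estate is divided into 3 equal shares of 1/3 among Hallvard, Frida, Kolbein.
Hallvard is living and takes 1/3.
Frida is living and takes 1/3.
Kolbein predeceased; the 1/3 allotted to Kolbein's branch passes to Kolbein's issue by representation.
Eirik's line is the sole branch at this level, so the full 1/3 passes to Eirik's issue by representation.
Magnus is the sole taker at this level and receives the full 1/3.

Frida 1/3; Hallvard 1/3; Magnus 1/3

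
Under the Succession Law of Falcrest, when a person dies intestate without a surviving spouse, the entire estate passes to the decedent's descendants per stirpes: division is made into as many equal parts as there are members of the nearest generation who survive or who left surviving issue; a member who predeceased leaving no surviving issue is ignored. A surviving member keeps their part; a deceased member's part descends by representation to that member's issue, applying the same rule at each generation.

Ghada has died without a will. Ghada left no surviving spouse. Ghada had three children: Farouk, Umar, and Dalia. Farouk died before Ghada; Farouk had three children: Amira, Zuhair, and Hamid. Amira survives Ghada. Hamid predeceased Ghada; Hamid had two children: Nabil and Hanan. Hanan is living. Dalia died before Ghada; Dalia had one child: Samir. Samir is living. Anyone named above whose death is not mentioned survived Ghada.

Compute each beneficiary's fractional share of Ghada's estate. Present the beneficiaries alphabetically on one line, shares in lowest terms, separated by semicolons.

There is no surviving spouse, so the entire estate passes to Ghada's descendants per stirpes.
The estate is divided into 3 equal shares of 1/3 among Farouk, Umar, Dalia.
Farouk predeceased; the 1/3 allotted to Farouk's branch passes to Farouk's issue by representation.
The 1/3 is divided into 3 equal shares of 1/9 among Amira, Zuhair, Hamid.
Amira is living and takes 1/9.
Zuhair is living and takes 1/9.
Hamid predeceased; the 1/9 allotted to Hamid's branch passes to Hamid's issue by representation.
The 1/9 is divided into 2 equal shares of 1/18 among Nabil, Hanan.
Nabil is living and takes 1/18.
Hanan is living and takes 1/18.
Umar is living and takes 1/3.
Dalia predeceased; the 1/3 allotted to Dalia's branch passes to Dalia's issue by representation.
Samir is the sole taker at this level and receives the full 1/3.

Amira 1/9; Hanan 1/18; Nabil 1/18; Samir 1/3; Umar 1/3; Zuhair 1/9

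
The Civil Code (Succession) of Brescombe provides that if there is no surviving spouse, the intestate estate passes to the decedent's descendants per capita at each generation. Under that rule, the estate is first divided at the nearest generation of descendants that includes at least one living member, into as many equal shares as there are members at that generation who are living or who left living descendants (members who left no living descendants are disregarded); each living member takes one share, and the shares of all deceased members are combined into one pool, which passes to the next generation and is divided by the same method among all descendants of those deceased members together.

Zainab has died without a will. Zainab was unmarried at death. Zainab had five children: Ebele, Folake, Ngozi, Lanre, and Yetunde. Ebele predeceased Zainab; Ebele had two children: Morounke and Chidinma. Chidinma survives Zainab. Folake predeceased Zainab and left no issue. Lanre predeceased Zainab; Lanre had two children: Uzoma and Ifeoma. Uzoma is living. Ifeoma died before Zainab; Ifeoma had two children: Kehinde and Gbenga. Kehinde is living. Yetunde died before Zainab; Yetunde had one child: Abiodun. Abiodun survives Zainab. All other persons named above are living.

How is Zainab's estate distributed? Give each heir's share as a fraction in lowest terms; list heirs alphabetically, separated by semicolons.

There is no surviving spouse, so the entire estate passes to Zainab's descendants per capita at each generation.
At generation 1 (Ebele, Ngozi, Lanre, Yetunde) there are 4 shares of (1)/4 = 1/4 each.
Living: Ngozi — each takes 1/4.
Deceased: Ebele, Lanre, and Yetunde. Their combined 3/4 is pooled and carried to generation 2.
At generation 2 (Morounke, Chidinma, Uzoma, Ifeoma, Abiodun) there are 5 shares of (3/4)/5 = 3/20 each.
Living: Morounke, Chidinma, Uzoma, and Abiodun — each takes 3/20.
Deceased: Ifeoma. That 3/20 share is carried to generation 3.
At generation 3 (Kehinde, Gbenga) there are 2 shares of (3/20)/2 = 3/40 each.
Living: Kehinde and Gbenga — each takes 3/40.

Abiodun 3/20; Chidinma 3/20; Gbenga 3/40; Kehinde 3/40; Morounke 3/20; Ngozi 1/4; Uzoma 3/20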